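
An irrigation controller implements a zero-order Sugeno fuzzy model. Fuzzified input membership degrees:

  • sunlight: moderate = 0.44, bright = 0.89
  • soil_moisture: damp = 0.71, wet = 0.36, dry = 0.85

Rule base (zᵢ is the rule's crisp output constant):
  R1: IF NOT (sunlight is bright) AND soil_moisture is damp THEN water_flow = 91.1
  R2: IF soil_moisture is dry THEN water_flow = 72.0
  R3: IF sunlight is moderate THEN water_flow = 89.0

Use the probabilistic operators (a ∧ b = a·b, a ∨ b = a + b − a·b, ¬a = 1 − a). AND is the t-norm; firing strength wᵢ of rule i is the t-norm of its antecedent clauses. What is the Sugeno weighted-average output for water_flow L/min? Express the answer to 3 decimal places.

R1 (z=91.1): ¬bright=1−0.89=0.11, damp=0.71; AND[a·b] → w = 0.0781
R2 (z=72.0): dry=0.85 → w = 0.8500
R3 (z=89.0): moderate=0.44 → w = 0.4400
Weighted average = (0.0781·91.1 + 0.8500·72.0 + 0.4400·89.0) / (0.0781 + 0.8500 + 0.4400)
  = 107.4749 / 1.3681 = 78.558

78.558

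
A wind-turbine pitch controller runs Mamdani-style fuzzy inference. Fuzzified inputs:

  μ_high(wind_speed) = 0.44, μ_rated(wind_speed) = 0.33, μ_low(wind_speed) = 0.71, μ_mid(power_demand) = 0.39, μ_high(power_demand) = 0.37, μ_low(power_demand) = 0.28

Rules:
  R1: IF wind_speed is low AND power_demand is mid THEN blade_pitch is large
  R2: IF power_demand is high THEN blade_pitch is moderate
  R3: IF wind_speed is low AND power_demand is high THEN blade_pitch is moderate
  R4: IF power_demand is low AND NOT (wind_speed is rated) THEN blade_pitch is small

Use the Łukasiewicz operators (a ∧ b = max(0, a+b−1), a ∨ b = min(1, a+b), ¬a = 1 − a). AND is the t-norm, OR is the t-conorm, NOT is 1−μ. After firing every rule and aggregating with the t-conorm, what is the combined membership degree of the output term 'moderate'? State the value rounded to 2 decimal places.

0.45

R1: low=0.71, mid=0.39; AND[max(0, a+b−1)] → w = 0.10
R2: high=0.37 → w = 0.37
R3: low=0.71, high=0.37; AND[max(0, a+b−1)] → w = 0.08
R4: low=0.28, ¬rated=1−0.33=0.67; AND[max(0, a+b−1)] → w = 0.00
Rules with consequent 'moderate': {R2, R3} → strengths 0.37, 0.08
Aggregate via t-conorm [min(1, a+b)]: 0.45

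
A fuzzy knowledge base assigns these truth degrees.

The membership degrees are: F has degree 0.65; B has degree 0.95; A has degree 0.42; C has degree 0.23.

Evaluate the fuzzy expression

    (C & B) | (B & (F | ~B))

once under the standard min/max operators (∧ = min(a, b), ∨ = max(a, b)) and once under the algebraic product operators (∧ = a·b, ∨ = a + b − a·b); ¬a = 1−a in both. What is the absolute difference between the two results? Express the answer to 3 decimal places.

0.064

Under standard min/max:
  C & B = min(a, b) on (0.23, 0.95) = 0.23
  ~B = 1 − 0.95 = 0.05
  F | ~B = max(a, b) on (0.65, 0.05) = 0.65
  B & (F | ~B) = min(a, b) on (0.95, 0.65) = 0.65
  (C & B) | (B & (F | ~B)) = max(a, b) on (0.23, 0.65) = 0.65
  → value = 0.6500
Under algebraic product:
  C & B = a·b on (0.2300, 0.9500) = 0.2185
  ~B = 1 − 0.9500 = 0.0500
  F | ~B = a + b − a·b on (0.6500, 0.0500) = 0.6675
  B & (F | ~B) = a·b on (0.9500, 0.6675) = 0.6341
  (C & B) | (B & (F | ~B)) = a + b − a·b on (0.2185, 0.6341) = 0.7141
  → value = 0.7141
|0.6500 − 0.7141| = 0.064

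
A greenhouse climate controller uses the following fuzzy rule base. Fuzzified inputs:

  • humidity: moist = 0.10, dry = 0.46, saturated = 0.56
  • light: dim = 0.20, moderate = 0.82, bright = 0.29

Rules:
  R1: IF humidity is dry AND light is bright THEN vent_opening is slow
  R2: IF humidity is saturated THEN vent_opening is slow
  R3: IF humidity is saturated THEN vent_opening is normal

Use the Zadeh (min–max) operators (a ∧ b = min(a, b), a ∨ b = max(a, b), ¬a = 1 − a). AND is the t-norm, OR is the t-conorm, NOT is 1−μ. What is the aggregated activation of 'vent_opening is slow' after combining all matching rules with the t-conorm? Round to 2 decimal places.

0.56

R1: dry=0.46, bright=0.29; AND[min(a, b)] → w = 0.29
R2: saturated=0.56 → w = 0.56
R3: saturated=0.56 → w = 0.56
Rules with consequent 'slow': {R1, R2} → strengths 0.29, 0.56
Aggregate via t-conorm [max(a, b)]: 0.56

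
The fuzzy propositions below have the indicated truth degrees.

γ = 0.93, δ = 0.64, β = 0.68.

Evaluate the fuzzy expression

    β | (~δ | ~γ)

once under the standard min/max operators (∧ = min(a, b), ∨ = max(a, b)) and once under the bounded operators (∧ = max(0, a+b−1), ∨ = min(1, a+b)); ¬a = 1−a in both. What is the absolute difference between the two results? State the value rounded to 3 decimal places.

0.320

Under standard min/max:
  ~δ = 1 − 0.64 = 0.36
  ~γ = 1 − 0.93 = 0.07
  ~δ | ~γ = max(a, b) on (0.36, 0.07) = 0.36
  β | (~δ | ~γ) = max(a, b) on (0.68, 0.36) = 0.68
  → value = 0.6800
Under bounded:
  ~δ = 1 − 0.64 = 0.36
  ~γ = 1 − 0.93 = 0.07
  ~δ | ~γ = min(1, a+b) on (0.36, 0.07) = 0.43
  β | (~δ | ~γ) = min(1, a+b) on (0.68, 0.43) = 1.00
  → value = 1.0000
|0.6800 − 1.0000| = 0.320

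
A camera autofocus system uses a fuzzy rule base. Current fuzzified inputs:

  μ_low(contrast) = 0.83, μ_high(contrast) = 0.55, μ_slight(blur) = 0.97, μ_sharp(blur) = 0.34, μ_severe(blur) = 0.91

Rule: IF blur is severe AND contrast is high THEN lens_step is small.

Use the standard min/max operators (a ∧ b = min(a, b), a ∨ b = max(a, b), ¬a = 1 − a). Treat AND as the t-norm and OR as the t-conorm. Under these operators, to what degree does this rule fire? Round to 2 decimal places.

0.55

firing strength: severe=0.91, high=0.55; AND[min(a, b)] → w = 0.55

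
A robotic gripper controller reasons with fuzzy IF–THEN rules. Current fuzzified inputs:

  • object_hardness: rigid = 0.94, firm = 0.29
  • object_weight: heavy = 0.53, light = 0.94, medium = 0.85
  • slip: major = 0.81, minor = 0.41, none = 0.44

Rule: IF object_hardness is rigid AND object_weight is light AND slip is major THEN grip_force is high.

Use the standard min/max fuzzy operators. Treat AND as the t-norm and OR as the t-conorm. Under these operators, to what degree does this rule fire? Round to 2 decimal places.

0.81

firing strength: rigid=0.94, light=0.94, major=0.81; AND[min(a, b)] → w = 0.81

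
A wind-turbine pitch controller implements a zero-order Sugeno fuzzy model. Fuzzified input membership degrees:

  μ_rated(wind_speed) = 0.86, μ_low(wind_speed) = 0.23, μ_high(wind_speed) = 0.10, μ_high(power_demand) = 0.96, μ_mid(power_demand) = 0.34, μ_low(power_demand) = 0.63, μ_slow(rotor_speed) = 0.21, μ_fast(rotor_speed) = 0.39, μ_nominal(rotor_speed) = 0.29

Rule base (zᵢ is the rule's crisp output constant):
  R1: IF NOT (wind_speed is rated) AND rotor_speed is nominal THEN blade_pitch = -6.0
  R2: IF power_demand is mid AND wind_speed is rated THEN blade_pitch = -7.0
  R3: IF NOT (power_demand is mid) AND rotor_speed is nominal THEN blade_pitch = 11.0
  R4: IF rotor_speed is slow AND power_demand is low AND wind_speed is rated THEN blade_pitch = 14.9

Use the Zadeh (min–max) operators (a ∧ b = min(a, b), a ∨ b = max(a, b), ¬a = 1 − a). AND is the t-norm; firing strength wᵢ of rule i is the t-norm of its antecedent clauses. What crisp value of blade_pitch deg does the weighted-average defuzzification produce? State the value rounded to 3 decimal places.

3.162

R1 (z=-6.0): ¬rated=1−0.86=0.14, nominal=0.29; AND[min(a, b)] → w = 0.14
R2 (z=-7.0): mid=0.34, rated=0.86; AND[min(a, b)] → w = 0.34
R3 (z=11.0): ¬mid=1−0.34=0.66, nominal=0.29; AND[min(a, b)] → w = 0.29
R4 (z=14.9): slow=0.21, low=0.63, rated=0.86; AND[min(a, b)] → w = 0.21
Weighted average = (0.14·-6.0 + 0.34·-7.0 + 0.29·11.0 + 0.21·14.9) / (0.14 + 0.34 + 0.29 + 0.21)
  = 3.0990 / 0.9800 = 3.162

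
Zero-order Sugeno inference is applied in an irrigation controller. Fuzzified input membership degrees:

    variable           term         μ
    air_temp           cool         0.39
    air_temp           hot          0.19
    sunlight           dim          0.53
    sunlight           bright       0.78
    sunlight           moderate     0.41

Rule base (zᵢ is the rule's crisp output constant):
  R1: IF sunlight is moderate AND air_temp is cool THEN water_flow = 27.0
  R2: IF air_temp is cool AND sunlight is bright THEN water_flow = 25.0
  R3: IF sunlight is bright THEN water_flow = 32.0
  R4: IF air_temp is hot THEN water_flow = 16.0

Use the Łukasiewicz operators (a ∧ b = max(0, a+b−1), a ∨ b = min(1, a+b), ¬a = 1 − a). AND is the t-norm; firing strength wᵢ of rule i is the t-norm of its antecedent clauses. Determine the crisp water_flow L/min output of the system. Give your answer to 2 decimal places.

R1 (z=27.0): moderate=0.41, cool=0.39; AND[max(0, a+b−1)] → w = 0.00
R2 (z=25.0): cool=0.39, bright=0.78; AND[max(0, a+b−1)] → w = 0.17
R3 (z=32.0): bright=0.78 → w = 0.78
R4 (z=16.0): hot=0.19 → w = 0.19
Weighted average = (0.00·27.0 + 0.17·25.0 + 0.78·32.0 + 0.19·16.0) / (0.00 + 0.17 + 0.78 + 0.19)
  = 32.2500 / 1.1400 = 28.29

28.29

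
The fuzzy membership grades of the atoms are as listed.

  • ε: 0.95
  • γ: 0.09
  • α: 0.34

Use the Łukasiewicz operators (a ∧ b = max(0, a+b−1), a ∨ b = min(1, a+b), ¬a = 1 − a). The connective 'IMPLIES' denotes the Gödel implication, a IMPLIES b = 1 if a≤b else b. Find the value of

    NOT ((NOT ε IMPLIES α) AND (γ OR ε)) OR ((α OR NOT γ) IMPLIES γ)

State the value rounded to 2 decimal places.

NOT ε = 1 − 0.95 = 0.05
NOT ε IMPLIES α  [Gödel: 1 if a≤b else b] with a=0.05, b=0.34 → 1.00
γ OR ε = min(1, a+b) on (0.09, 0.95) = 1.00
(NOT ε IMPLIES α) AND (γ OR ε) = max(0, a+b−1) on (1.00, 1.00) = 1.00
NOT ((NOT ε IMPLIES α) AND (γ OR ε)) = 1 − 1.00 = 0.00
NOT γ = 1 − 0.09 = 0.91
α OR NOT γ = min(1, a+b) on (0.34, 0.91) = 1.00
(α OR NOT γ) IMPLIES γ  [Gödel: 1 if a≤b else b] with a=1.00, b=0.09 → 0.09
NOT ((NOT ε IMPLIES α) AND (γ OR ε)) OR ((α OR NOT γ) IMPLIES γ) = min(1, a+b) on (0.00, 0.09) = 0.09

0.09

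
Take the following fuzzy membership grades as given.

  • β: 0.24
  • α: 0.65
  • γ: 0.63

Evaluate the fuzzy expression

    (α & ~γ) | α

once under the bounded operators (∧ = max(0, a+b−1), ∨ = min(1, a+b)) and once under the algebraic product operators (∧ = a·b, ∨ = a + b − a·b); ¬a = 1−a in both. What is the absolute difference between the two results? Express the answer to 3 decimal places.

Under bounded:
  ~γ = 1 − 0.63 = 0.37
  α & ~γ = max(0, a+b−1) on (0.65, 0.37) = 0.02
  (α & ~γ) | α = min(1, a+b) on (0.02, 0.65) = 0.67
  → value = 0.6700
Under algebraic product:
  ~γ = 1 − 0.6300 = 0.3700
  α & ~γ = a·b on (0.6500, 0.3700) = 0.2405
  (α & ~γ) | α = a + b − a·b on (0.2405, 0.6500) = 0.7342
  → value = 0.7342
|0.6700 − 0.7342| = 0.064

0.064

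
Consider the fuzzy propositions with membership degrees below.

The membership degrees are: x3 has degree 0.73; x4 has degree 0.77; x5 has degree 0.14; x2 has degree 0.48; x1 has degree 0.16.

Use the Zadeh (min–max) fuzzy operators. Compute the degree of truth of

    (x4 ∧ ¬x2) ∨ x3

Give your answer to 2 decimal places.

¬x2 = 1 − 0.48 = 0.52
x4 ∧ ¬x2 = min(a, b) on (0.77, 0.52) = 0.52
(x4 ∧ ¬x2) ∨ x3 = max(a, b) on (0.52, 0.73) = 0.73

0.73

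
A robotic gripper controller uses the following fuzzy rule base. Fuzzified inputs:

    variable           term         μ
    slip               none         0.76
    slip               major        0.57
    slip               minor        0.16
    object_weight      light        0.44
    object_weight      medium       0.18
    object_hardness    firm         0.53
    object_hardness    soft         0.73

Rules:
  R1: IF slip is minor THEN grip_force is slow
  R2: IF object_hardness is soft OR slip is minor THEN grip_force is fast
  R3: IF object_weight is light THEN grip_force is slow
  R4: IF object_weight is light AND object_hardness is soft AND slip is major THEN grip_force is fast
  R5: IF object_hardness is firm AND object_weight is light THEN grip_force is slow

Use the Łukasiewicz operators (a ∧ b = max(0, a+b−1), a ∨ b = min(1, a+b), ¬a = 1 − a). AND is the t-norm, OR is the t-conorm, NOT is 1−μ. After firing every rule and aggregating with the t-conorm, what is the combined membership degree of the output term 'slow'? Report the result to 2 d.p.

R1: minor=0.16 → w = 0.16
R2: soft=0.73, minor=0.16; OR[min(1, a+b)] → w = 0.89
R3: light=0.44 → w = 0.44
R4: light=0.44, soft=0.73, major=0.57; AND[max(0, a+b−1)] → w = 0.00
R5: firm=0.53, light=0.44; AND[max(0, a+b−1)] → w = 0.00
Rules with consequent 'slow': {R1, R3, R5} → strengths 0.16, 0.44, 0.00
Aggregate via t-conorm [min(1, a+b)]: 0.60

0.60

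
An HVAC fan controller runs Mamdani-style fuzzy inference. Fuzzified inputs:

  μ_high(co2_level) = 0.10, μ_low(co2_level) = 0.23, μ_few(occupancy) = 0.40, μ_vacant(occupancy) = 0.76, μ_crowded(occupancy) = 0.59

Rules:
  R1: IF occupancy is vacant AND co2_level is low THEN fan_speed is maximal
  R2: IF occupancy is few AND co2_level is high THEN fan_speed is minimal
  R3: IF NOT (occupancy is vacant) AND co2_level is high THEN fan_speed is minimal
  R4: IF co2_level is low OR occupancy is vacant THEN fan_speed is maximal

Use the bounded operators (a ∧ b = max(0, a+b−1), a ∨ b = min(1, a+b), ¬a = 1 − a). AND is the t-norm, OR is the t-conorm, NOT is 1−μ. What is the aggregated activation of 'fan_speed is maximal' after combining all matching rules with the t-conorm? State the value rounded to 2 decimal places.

R1: vacant=0.76, low=0.23; AND[max(0, a+b−1)] → w = 0.00
R2: few=0.40, high=0.10; AND[max(0, a+b−1)] → w = 0.00
R3: ¬vacant=1−0.76=0.24, high=0.10; AND[max(0, a+b−1)] → w = 0.00
R4: low=0.23, vacant=0.76; OR[min(1, a+b)] → w = 0.99
Rules with consequent 'maximal': {R1, R4} → strengths 0.00, 0.99
Aggregate via t-conorm [min(1, a+b)]: 0.99

0.99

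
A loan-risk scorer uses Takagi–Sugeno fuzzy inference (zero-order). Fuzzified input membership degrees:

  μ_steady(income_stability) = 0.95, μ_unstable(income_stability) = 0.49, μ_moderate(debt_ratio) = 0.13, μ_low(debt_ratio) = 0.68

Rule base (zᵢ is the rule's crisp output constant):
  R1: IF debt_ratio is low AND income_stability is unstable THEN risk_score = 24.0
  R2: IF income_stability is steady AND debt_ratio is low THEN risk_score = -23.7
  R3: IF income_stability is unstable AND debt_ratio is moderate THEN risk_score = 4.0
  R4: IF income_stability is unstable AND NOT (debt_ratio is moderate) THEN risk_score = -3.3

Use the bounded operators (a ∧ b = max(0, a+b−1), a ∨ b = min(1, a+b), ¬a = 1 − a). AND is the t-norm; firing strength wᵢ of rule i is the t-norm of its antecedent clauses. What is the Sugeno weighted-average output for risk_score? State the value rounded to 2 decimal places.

-10.38

R1 (z=24.0): low=0.68, unstable=0.49; AND[max(0, a+b−1)] → w = 0.17
R2 (z=-23.7): steady=0.95, low=0.68; AND[max(0, a+b−1)] → w = 0.63
R3 (z=4.0): unstable=0.49, moderate=0.13; AND[max(0, a+b−1)] → w = 0.00
R4 (z=-3.3): unstable=0.49, ¬moderate=1−0.13=0.87; AND[max(0, a+b−1)] → w = 0.36
Weighted average = (0.17·24.0 + 0.63·-23.7 + 0.00·4.0 + 0.36·-3.3) / (0.17 + 0.63 + 0.00 + 0.36)
  = -12.0390 / 1.1600 = -10.38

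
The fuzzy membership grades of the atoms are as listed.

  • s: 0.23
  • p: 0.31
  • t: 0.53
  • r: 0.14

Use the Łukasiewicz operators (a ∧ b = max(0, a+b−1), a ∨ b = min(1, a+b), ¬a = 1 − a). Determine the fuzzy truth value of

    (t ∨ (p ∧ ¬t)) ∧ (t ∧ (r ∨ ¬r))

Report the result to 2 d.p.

¬t = 1 − 0.53 = 0.47
p ∧ ¬t = max(0, a+b−1) on (0.31, 0.47) = 0.00
t ∨ (p ∧ ¬t) = min(1, a+b) on (0.53, 0.00) = 0.53
¬r = 1 − 0.14 = 0.86
r ∨ ¬r = min(1, a+b) on (0.14, 0.86) = 1.00
t ∧ (r ∨ ¬r) = max(0, a+b−1) on (0.53, 1.00) = 0.53
(t ∨ (p ∧ ¬t)) ∧ (t ∧ (r ∨ ¬r)) = max(0, a+b−1) on (0.53, 0.53) = 0.06

0.06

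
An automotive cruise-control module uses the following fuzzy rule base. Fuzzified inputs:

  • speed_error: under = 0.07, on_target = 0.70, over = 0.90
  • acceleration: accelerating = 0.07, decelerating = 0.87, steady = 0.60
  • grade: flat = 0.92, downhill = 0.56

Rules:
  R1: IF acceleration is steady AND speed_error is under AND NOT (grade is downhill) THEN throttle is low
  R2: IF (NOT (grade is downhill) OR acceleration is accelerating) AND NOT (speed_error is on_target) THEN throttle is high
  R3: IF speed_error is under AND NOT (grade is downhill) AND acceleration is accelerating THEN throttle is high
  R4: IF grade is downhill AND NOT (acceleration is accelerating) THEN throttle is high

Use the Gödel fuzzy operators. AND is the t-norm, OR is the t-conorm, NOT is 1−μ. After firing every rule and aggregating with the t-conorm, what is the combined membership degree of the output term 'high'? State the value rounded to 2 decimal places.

0.56

R1: steady=0.60, under=0.07, ¬downhill=1−0.56=0.44; AND[min(a, b)] → w = 0.07
R2: (¬downhill=1−0.56=0.44 OR accelerating=0.07) = 0.44; AND[min(a, b)] with ¬on_target=1−0.70=0.30 → w = 0.30
R3: under=0.07, ¬downhill=1−0.56=0.44, accelerating=0.07; AND[min(a, b)] → w = 0.07
R4: downhill=0.56, ¬accelerating=1−0.07=0.93; AND[min(a, b)] → w = 0.56
Rules with consequent 'high': {R2, R3, R4} → strengths 0.30, 0.07, 0.56
Aggregate via t-conorm [max(a, b)]: 0.56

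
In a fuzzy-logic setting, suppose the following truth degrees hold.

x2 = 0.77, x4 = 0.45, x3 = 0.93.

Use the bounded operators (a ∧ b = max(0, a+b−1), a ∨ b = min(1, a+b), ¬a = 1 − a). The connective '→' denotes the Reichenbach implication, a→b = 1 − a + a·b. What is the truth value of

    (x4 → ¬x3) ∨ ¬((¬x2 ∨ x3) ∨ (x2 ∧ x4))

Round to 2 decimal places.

¬x3 = 1 − 0.93 = 0.07
x4 → ¬x3  [Reichenbach: 1 − a + a·b] with a=0.45, b=0.07 → 0.58
¬x2 = 1 − 0.77 = 0.23
¬x2 ∨ x3 = min(1, a+b) on (0.23, 0.93) = 1.00
x2 ∧ x4 = max(0, a+b−1) on (0.77, 0.45) = 0.22
(¬x2 ∨ x3) ∨ (x2 ∧ x4) = min(1, a+b) on (1.00, 0.22) = 1.00
¬((¬x2 ∨ x3) ∨ (x2 ∧ x4)) = 1 − 1.00 = 0.00
(x4 → ¬x3) ∨ ¬((¬x2 ∨ x3) ∨ (x2 ∧ x4)) = min(1, a+b) on (0.58, 0.00) = 0.58

0.58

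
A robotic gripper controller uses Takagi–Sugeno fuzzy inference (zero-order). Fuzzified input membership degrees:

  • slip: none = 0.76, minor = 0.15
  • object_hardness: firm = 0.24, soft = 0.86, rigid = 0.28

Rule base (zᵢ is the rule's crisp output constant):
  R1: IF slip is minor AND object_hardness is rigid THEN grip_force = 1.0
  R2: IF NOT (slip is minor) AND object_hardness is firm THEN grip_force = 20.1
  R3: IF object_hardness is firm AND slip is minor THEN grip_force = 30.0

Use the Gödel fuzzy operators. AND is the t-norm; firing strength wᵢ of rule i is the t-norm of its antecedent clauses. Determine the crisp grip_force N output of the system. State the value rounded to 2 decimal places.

R1 (z=1.0): minor=0.15, rigid=0.28; AND[min(a, b)] → w = 0.15
R2 (z=20.1): ¬minor=1−0.15=0.85, firm=0.24; AND[min(a, b)] → w = 0.24
R3 (z=30.0): firm=0.24, minor=0.15; AND[min(a, b)] → w = 0.15
Weighted average = (0.15·1.0 + 0.24·20.1 + 0.15·30.0) / (0.15 + 0.24 + 0.15)
  = 9.4740 / 0.5400 = 17.54

17.54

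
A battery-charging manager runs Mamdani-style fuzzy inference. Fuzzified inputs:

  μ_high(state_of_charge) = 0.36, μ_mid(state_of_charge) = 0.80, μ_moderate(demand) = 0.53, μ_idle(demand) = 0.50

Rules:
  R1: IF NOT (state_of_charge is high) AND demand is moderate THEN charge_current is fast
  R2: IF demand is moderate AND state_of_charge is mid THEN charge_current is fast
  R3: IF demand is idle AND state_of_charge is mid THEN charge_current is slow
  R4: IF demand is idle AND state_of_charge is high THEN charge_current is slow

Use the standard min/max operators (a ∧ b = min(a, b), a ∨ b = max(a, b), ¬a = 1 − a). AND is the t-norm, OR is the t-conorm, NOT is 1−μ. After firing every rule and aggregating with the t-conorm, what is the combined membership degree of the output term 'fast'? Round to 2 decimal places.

0.53

R1: ¬high=1−0.36=0.64, moderate=0.53; AND[min(a, b)] → w = 0.53
R2: moderate=0.53, mid=0.80; AND[min(a, b)] → w = 0.53
R3: idle=0.50, mid=0.80; AND[min(a, b)] → w = 0.50
R4: idle=0.50, high=0.36; AND[min(a, b)] → w = 0.36
Rules with consequent 'fast': {R1, R2} → strengths 0.53, 0.53
Aggregate via t-conorm [max(a, b)]: 0.53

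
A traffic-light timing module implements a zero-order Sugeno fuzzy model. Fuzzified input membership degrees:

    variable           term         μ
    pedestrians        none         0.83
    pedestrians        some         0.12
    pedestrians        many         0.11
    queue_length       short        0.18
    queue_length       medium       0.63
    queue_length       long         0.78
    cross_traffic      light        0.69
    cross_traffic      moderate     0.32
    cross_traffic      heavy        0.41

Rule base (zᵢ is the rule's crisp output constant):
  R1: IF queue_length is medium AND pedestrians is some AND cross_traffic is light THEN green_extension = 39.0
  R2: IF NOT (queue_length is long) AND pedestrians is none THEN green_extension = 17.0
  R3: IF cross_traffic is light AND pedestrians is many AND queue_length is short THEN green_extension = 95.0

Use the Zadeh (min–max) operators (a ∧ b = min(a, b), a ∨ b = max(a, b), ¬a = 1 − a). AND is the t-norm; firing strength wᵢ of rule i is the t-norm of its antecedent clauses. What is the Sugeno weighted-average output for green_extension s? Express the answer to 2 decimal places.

41.93

R1 (z=39.0): medium=0.63, some=0.12, light=0.69; AND[min(a, b)] → w = 0.12
R2 (z=17.0): ¬long=1−0.78=0.22, none=0.83; AND[min(a, b)] → w = 0.22
R3 (z=95.0): light=0.69, many=0.11, short=0.18; AND[min(a, b)] → w = 0.11
Weighted average = (0.12·39.0 + 0.22·17.0 + 0.11·95.0) / (0.12 + 0.22 + 0.11)
  = 18.8700 / 0.4500 = 41.93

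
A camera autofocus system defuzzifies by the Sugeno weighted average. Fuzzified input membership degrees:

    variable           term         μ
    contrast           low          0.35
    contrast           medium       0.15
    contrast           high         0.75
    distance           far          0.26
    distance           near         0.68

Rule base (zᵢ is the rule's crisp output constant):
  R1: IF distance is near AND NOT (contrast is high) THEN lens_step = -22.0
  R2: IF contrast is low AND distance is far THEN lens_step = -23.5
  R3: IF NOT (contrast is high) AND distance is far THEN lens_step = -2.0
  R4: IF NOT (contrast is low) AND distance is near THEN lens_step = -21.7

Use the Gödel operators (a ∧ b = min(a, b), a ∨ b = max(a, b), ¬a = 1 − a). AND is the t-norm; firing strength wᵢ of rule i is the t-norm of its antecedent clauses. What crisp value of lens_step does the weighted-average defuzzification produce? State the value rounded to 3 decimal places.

R1 (z=-22.0): near=0.68, ¬high=1−0.75=0.25; AND[min(a, b)] → w = 0.25
R2 (z=-23.5): low=0.35, far=0.26; AND[min(a, b)] → w = 0.26
R3 (z=-2.0): ¬high=1−0.75=0.25, far=0.26; AND[min(a, b)] → w = 0.25
R4 (z=-21.7): ¬low=1−0.35=0.65, near=0.68; AND[min(a, b)] → w = 0.65
Weighted average = (0.25·-22.0 + 0.26·-23.5 + 0.25·-2.0 + 0.65·-21.7) / (0.25 + 0.26 + 0.25 + 0.65)
  = -26.2150 / 1.4100 = -18.592

-18.592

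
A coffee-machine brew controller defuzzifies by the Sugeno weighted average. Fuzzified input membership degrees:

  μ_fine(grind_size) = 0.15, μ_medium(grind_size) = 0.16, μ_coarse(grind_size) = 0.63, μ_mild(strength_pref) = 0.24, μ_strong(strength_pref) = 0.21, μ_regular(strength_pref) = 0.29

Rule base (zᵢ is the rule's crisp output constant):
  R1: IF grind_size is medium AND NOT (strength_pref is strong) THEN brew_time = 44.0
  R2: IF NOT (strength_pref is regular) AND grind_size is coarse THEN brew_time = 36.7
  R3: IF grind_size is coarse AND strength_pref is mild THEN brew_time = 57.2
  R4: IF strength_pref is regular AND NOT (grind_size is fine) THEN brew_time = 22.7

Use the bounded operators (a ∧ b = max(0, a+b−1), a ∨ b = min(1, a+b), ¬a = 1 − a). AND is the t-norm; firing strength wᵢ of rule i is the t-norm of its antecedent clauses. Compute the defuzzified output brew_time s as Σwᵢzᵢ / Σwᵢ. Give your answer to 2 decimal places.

32.62

R1 (z=44.0): medium=0.16, ¬strong=1−0.21=0.79; AND[max(0, a+b−1)] → w = 0.00
R2 (z=36.7): ¬regular=1−0.29=0.71, coarse=0.63; AND[max(0, a+b−1)] → w = 0.34
R3 (z=57.2): coarse=0.63, mild=0.24; AND[max(0, a+b−1)] → w = 0.00
R4 (z=22.7): regular=0.29, ¬fine=1−0.15=0.85; AND[max(0, a+b−1)] → w = 0.14
Weighted average = (0.00·44.0 + 0.34·36.7 + 0.00·57.2 + 0.14·22.7) / (0.00 + 0.34 + 0.00 + 0.14)
  = 15.6560 / 0.4800 = 32.62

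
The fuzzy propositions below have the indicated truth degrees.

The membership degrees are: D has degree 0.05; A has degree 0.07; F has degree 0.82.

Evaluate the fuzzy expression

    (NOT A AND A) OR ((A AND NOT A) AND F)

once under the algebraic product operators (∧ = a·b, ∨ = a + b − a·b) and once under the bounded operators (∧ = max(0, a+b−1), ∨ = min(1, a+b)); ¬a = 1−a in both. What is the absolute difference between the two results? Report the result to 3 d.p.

0.115

Under algebraic product:
  NOT A = 1 − 0.0700 = 0.9300
  NOT A AND A = a·b on (0.9300, 0.0700) = 0.0651
  NOT A = 1 − 0.0700 = 0.9300
  A AND NOT A = a·b on (0.0700, 0.9300) = 0.0651
  (A AND NOT A) AND F = a·b on (0.0651, 0.8200) = 0.0534
  (NOT A AND A) OR ((A AND NOT A) AND F) = a + b − a·b on (0.0651, 0.0534) = 0.1150
  → value = 0.1150
Under bounded:
  NOT A = 1 − 0.07 = 0.93
  NOT A AND A = max(0, a+b−1) on (0.93, 0.07) = 0.00
  NOT A = 1 − 0.07 = 0.93
  A AND NOT A = max(0, a+b−1) on (0.07, 0.93) = 0.00
  (A AND NOT A) AND F = max(0, a+b−1) on (0.00, 0.82) = 0.00
  (NOT A AND A) OR ((A AND NOT A) AND F) = min(1, a+b) on (0.00, 0.00) = 0.00
  → value = 0.0000
|0.1150 − 0.0000| = 0.115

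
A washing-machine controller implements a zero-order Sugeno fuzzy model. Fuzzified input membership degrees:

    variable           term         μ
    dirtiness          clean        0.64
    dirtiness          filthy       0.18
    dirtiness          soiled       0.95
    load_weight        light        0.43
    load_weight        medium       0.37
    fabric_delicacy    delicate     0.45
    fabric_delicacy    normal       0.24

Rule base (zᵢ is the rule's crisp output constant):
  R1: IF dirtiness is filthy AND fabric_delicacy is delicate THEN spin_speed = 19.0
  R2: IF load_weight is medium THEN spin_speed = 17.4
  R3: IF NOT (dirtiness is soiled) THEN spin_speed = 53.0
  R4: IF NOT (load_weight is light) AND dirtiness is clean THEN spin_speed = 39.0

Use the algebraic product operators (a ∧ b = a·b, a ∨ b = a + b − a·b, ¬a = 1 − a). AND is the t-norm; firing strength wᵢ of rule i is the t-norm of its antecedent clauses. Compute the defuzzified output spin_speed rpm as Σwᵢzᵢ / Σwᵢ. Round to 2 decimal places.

28.71

R1 (z=19.0): filthy=0.18, delicate=0.45; AND[a·b] → w = 0.0810
R2 (z=17.4): medium=0.37 → w = 0.3700
R3 (z=53.0): ¬soiled=1−0.95=0.05 → w = 0.0500
R4 (z=39.0): ¬light=1−0.43=0.57, clean=0.64; AND[a·b] → w = 0.3648
Weighted average = (0.0810·19.0 + 0.3700·17.4 + 0.0500·53.0 + 0.3648·39.0) / (0.0810 + 0.3700 + 0.0500 + 0.3648)
  = 24.8542 / 0.8658 = 28.71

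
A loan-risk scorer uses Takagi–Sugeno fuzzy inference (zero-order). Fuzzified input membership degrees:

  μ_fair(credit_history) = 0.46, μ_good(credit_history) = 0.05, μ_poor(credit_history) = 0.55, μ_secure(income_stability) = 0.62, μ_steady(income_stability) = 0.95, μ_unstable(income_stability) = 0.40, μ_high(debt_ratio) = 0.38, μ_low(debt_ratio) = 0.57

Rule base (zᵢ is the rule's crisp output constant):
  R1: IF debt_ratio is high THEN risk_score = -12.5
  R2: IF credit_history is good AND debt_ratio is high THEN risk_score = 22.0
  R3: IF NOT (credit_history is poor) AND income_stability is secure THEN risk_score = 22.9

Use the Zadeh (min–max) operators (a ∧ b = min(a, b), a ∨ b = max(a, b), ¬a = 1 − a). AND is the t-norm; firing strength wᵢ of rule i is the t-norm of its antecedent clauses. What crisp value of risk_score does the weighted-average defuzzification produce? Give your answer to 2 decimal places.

7.56

R1 (z=-12.5): high=0.38 → w = 0.38
R2 (z=22.0): good=0.05, high=0.38; AND[min(a, b)] → w = 0.05
R3 (z=22.9): ¬poor=1−0.55=0.45, secure=0.62; AND[min(a, b)] → w = 0.45
Weighted average = (0.38·-12.5 + 0.05·22.0 + 0.45·22.9) / (0.38 + 0.05 + 0.45)
  = 6.6550 / 0.8800 = 7.56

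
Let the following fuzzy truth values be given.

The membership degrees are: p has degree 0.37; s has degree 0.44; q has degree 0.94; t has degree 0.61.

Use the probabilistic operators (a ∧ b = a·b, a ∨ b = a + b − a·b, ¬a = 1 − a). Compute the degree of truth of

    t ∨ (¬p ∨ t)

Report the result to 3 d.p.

0.944

¬p = 1 − 0.3700 = 0.6300
¬p ∨ t = a + b − a·b on (0.6300, 0.6100) = 0.8557
t ∨ (¬p ∨ t) = a + b − a·b on (0.6100, 0.8557) = 0.9437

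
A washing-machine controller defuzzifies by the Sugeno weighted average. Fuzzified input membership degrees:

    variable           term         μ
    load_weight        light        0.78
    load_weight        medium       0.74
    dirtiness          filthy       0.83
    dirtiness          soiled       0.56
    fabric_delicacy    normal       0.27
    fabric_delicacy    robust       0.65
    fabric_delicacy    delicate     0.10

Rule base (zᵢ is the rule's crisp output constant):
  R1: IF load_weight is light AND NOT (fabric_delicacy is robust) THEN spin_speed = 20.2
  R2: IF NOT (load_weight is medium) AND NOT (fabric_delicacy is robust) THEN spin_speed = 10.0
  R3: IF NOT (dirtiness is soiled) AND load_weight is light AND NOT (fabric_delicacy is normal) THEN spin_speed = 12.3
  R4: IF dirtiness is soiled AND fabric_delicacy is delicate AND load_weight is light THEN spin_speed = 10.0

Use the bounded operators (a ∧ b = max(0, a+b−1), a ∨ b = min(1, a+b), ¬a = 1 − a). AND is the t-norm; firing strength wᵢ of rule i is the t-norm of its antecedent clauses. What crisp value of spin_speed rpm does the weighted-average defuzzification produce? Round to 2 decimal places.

R1 (z=20.2): light=0.78, ¬robust=1−0.65=0.35; AND[max(0, a+b−1)] → w = 0.13
R2 (z=10.0): ¬medium=1−0.74=0.26, ¬robust=1−0.65=0.35; AND[max(0, a+b−1)] → w = 0.00
R3 (z=12.3): ¬soiled=1−0.56=0.44, light=0.78, ¬normal=1−0.27=0.73; AND[max(0, a+b−1)] → w = 0.00
R4 (z=10.0): soiled=0.56, delicate=0.10, light=0.78; AND[max(0, a+b−1)] → w = 0.00
Weighted average = (0.13·20.2 + 0.00·10.0 + 0.00·12.3 + 0.00·10.0) / (0.13 + 0.00 + 0.00 + 0.00)
  = 2.6260 / 0.1300 = 20.20

20.20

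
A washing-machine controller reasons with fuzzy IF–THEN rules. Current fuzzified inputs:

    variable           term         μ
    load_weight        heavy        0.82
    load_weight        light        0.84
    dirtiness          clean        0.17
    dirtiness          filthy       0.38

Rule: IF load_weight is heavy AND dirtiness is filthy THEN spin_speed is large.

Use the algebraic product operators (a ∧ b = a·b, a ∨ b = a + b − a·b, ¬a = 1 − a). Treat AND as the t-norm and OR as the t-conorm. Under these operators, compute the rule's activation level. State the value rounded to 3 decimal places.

0.312

firing strength: heavy=0.82, filthy=0.38; AND[a·b] → w = 0.3116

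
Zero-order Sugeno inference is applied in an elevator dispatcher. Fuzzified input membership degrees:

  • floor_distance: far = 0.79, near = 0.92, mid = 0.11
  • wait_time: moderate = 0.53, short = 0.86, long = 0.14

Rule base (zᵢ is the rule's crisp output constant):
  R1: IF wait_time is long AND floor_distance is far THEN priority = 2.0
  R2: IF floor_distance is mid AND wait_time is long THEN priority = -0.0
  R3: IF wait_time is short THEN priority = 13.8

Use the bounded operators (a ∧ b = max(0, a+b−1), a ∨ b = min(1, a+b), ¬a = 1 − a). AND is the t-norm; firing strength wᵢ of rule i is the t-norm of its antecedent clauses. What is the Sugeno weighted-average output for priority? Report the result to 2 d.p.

13.80

R1 (z=2.0): long=0.14, far=0.79; AND[max(0, a+b−1)] → w = 0.00
R2 (z=-0.0): mid=0.11, long=0.14; AND[max(0, a+b−1)] → w = 0.00
R3 (z=13.8): short=0.86 → w = 0.86
Weighted average = (0.00·2.0 + 0.00·-0.0 + 0.86·13.8) / (0.00 + 0.00 + 0.86)
  = 11.8680 / 0.8600 = 13.80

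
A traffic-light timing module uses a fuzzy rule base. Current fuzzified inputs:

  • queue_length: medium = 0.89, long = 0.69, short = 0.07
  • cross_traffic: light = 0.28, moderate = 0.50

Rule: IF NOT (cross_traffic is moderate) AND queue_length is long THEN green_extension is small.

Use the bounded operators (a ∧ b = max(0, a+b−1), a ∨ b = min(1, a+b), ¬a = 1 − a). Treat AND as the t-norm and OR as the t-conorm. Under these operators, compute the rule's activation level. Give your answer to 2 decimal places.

firing strength: ¬moderate=1−0.50=0.50, long=0.69; AND[max(0, a+b−1)] → w = 0.19

0.19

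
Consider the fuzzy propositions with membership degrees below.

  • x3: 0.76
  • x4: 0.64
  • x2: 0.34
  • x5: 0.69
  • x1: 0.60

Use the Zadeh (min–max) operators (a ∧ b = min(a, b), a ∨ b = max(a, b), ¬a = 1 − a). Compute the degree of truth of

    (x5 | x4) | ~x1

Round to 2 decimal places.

0.69

x5 | x4 = max(a, b) on (0.69, 0.64) = 0.69
~x1 = 1 − 0.60 = 0.40
(x5 | x4) | ~x1 = max(a, b) on (0.69, 0.40) = 0.69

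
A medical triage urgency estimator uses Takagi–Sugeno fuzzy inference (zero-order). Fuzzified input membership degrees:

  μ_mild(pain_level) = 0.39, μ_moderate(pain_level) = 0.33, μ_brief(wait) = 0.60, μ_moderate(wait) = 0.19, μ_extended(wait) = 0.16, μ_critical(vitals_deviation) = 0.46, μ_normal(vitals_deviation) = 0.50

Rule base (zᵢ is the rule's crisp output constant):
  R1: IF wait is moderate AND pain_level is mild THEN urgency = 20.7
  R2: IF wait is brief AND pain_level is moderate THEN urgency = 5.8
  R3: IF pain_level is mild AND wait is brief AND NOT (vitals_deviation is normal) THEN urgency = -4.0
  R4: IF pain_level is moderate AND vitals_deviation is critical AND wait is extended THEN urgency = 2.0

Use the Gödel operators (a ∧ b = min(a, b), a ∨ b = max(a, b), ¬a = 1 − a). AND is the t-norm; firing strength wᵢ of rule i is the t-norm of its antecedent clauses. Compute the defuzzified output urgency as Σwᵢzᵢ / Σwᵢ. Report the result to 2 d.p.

R1 (z=20.7): moderate=0.19, mild=0.39; AND[min(a, b)] → w = 0.19
R2 (z=5.8): brief=0.60, moderate=0.33; AND[min(a, b)] → w = 0.33
R3 (z=-4.0): mild=0.39, brief=0.60, ¬normal=1−0.50=0.50; AND[min(a, b)] → w = 0.39
R4 (z=2.0): moderate=0.33, critical=0.46, extended=0.16; AND[min(a, b)] → w = 0.16
Weighted average = (0.19·20.7 + 0.33·5.8 + 0.39·-4.0 + 0.16·2.0) / (0.19 + 0.33 + 0.39 + 0.16)
  = 4.6070 / 1.0700 = 4.31

4.31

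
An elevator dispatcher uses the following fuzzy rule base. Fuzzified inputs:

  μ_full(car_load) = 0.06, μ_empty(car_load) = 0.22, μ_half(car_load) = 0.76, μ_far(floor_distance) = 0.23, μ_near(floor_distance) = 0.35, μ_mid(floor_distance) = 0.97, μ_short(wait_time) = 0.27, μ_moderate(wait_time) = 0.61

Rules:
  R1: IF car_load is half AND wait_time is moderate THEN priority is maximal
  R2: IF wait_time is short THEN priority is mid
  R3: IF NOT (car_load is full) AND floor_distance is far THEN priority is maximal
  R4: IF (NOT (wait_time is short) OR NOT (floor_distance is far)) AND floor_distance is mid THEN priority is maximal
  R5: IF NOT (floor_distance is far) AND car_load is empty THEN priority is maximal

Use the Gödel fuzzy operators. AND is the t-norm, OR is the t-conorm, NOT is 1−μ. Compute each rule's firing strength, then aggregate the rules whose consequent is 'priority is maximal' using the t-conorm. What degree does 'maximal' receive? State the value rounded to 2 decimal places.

R1: half=0.76, moderate=0.61; AND[min(a, b)] → w = 0.61
R2: short=0.27 → w = 0.27
R3: ¬full=1−0.06=0.94, far=0.23; AND[min(a, b)] → w = 0.23
R4: (¬short=1−0.27=0.73 OR ¬far=1−0.23=0.77) = 0.77; AND[min(a, b)] with mid=0.97 → w = 0.77
R5: ¬far=1−0.23=0.77, empty=0.22; AND[min(a, b)] → w = 0.22
Rules with consequent 'maximal': {R1, R3, R4, R5} → strengths 0.61, 0.23, 0.77, 0.22
Aggregate via t-conorm [max(a, b)]: 0.77

0.77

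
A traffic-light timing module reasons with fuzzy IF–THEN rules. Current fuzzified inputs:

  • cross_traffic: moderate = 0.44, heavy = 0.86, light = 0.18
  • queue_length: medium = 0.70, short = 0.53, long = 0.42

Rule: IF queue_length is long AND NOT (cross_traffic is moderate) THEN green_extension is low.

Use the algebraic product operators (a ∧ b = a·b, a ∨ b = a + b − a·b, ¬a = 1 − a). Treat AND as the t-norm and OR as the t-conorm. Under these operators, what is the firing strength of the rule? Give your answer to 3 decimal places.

firing strength: long=0.42, ¬moderate=1−0.44=0.56; AND[a·b] → w = 0.2352

0.235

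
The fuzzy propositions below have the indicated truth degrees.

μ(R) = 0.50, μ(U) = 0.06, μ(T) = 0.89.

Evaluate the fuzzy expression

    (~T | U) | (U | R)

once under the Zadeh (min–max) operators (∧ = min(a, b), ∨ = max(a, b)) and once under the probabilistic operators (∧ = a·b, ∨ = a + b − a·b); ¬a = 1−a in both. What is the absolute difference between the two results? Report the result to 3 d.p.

0.107

Under Zadeh (min–max):
  ~T = 1 − 0.89 = 0.11
  ~T | U = max(a, b) on (0.11, 0.06) = 0.11
  U | R = max(a, b) on (0.06, 0.50) = 0.50
  (~T | U) | (U | R) = max(a, b) on (0.11, 0.50) = 0.50
  → value = 0.5000
Under probabilistic:
  ~T = 1 − 0.8900 = 0.1100
  ~T | U = a + b − a·b on (0.1100, 0.0600) = 0.1634
  U | R = a + b − a·b on (0.0600, 0.5000) = 0.5300
  (~T | U) | (U | R) = a + b − a·b on (0.1634, 0.5300) = 0.6068
  → value = 0.6068
|0.5000 − 0.6068| = 0.107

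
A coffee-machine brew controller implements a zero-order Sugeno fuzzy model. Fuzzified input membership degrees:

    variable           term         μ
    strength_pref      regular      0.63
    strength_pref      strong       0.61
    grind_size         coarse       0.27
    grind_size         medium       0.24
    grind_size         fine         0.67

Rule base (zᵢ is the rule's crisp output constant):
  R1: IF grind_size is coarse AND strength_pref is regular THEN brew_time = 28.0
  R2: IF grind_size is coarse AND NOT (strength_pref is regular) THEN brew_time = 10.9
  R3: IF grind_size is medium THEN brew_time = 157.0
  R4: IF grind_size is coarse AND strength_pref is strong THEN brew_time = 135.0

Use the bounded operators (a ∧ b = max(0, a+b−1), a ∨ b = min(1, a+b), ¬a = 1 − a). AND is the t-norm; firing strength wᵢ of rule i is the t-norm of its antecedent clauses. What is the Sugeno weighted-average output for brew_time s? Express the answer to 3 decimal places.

R1 (z=28.0): coarse=0.27, regular=0.63; AND[max(0, a+b−1)] → w = 0.00
R2 (z=10.9): coarse=0.27, ¬regular=1−0.63=0.37; AND[max(0, a+b−1)] → w = 0.00
R3 (z=157.0): medium=0.24 → w = 0.24
R4 (z=135.0): coarse=0.27, strong=0.61; AND[max(0, a+b−1)] → w = 0.00
Weighted average = (0.00·28.0 + 0.00·10.9 + 0.24·157.0 + 0.00·135.0) / (0.00 + 0.00 + 0.24 + 0.00)
  = 37.6800 / 0.2400 = 157.000

157.000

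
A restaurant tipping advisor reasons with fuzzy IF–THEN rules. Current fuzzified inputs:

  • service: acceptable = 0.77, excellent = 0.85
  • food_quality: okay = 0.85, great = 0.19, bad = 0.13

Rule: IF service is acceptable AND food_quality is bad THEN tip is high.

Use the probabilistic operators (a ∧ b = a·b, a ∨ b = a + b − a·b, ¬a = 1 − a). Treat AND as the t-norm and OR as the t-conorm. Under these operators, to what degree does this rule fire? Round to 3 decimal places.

0.100

firing strength: acceptable=0.77, bad=0.13; AND[a·b] → w = 0.1001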